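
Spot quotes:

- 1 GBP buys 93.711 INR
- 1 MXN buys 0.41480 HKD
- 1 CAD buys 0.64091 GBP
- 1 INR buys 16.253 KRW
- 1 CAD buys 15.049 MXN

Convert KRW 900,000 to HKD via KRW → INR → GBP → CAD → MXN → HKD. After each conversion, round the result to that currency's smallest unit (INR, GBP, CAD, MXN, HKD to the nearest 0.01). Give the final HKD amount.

HKD 5,755.36

KRW 900,000 ÷ 16.253 = INR 55,374.39
INR 55,374.39 ÷ 93.711 = GBP 590.91
GBP 590.91 ÷ 0.64091 = CAD 921.99
CAD 921.99 × 15.049 = MXN 13,875.03
MXN 13,875.03 × 0.41480 = HKD 5,755.36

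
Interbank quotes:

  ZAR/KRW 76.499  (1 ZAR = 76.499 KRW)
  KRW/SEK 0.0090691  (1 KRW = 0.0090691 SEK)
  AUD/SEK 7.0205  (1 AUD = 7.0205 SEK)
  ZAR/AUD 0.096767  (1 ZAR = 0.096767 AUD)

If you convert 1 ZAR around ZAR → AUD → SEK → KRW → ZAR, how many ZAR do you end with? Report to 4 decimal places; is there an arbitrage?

0.9792 (arbitrage exists)

Around ZAR → AUD → SEK → KRW → ZAR: 1 × 0.096767 × 7.0205 ÷ 0.0090691 ÷ 76.499 = 0.979209
Product < 1; profitable direction is ZAR → KRW → SEK → AUD → ZAR.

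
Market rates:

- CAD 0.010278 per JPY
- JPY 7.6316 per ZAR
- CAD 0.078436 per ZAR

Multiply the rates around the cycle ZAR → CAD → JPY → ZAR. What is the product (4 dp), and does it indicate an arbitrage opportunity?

1.0000 (no arbitrage)

Around ZAR → CAD → JPY → ZAR: 1 × 0.078436 ÷ 0.010278 ÷ 7.6316 = 0.999980
Product ≈ 1 (deviation 0.002%, within rounding noise).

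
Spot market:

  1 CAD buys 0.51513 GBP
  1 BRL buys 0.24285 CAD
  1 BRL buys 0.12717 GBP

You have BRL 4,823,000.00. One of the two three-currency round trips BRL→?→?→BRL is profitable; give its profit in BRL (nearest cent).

Profitable loop is BRL → GBP → CAD → BRL:
BRL 4,823,000.00 × 0.12717 = GBP 613,340.91
GBP 613,340.91 ÷ 0.51513 = CAD 1,190,652.67
CAD 1,190,652.67 ÷ 0.24285 = BRL 4,902,831.67
Profit = BRL 4,902,831.67 − BRL 4,823,000.00

Profit: BRL 79,831.67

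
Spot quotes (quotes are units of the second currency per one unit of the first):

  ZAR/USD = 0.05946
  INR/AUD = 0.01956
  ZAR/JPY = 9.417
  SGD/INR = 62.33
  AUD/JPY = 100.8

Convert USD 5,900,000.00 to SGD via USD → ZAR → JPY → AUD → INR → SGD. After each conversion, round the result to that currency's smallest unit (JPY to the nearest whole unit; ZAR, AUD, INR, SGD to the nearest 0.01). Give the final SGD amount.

USD 5,900,000.00 ÷ 0.05946 = ZAR 99,226,370.67
ZAR 99,226,370.67 × 9.417 = JPY 934,414,733
JPY 934,414,733 ÷ 100.8 = AUD 9,269,987.43
AUD 9,269,987.43 ÷ 0.01956 = INR 473,925,737.73
INR 473,925,737.73 ÷ 62.33 = SGD 7,603,493.31

SGD 7,603,493.31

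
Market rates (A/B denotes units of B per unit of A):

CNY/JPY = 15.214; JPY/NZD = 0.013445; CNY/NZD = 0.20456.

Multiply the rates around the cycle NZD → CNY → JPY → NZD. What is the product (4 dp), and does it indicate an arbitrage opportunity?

1.0000 (no arbitrage)

Around NZD → CNY → JPY → NZD: 1 ÷ 0.20456 × 15.214 × 0.013445 = 0.999962
Product ≈ 1 (deviation 0.004%, within rounding noise).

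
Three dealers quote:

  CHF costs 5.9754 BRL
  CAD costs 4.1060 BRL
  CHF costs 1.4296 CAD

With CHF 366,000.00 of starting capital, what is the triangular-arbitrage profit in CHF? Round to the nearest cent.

Profit: CHF 6,575.75

Profitable loop is CHF → BRL → CAD → CHF:
CHF 366,000.00 × 5.9754 = BRL 2,186,996.40
BRL 2,186,996.40 ÷ 4.1060 = CAD 532,634.29
CAD 532,634.29 ÷ 1.4296 = CHF 372,575.75
Profit = CHF 372,575.75 − CHF 366,000.00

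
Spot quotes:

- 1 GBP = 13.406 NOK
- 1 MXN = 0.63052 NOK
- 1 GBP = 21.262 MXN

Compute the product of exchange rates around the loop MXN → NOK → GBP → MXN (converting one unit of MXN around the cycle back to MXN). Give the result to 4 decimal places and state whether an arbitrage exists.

1.0000 (no arbitrage)

Around MXN → NOK → GBP → MXN: 1 × 0.63052 ÷ 13.406 × 21.262 = 1.000009
Product ≈ 1 (deviation 0.001%, within rounding noise).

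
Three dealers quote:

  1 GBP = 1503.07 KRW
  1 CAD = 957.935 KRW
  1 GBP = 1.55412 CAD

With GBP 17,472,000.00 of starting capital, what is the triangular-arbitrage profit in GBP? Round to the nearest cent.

Profit: GBP 168,107.89

Profitable loop is GBP → KRW → CAD → GBP:
GBP 17,472,000.00 × 1503.07 = KRW 26,261,639,040
KRW 26,261,639,040 ÷ 957.935 = CAD 27,414,844.47
CAD 27,414,844.47 ÷ 1.55412 = GBP 17,640,107.89
Profit = GBP 17,640,107.89 − GBP 17,472,000.00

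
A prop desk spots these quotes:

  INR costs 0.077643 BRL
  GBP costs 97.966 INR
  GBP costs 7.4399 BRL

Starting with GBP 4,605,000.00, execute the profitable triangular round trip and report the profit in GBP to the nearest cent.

Profitable loop is GBP → INR → BRL → GBP:
GBP 4,605,000.00 × 97.966 = INR 451,133,430.00
INR 451,133,430.00 × 0.077643 = BRL 35,027,352.91
BRL 35,027,352.91 ÷ 7.4399 = GBP 4,708,040.82
Profit = GBP 4,708,040.82 − GBP 4,605,000.00

Profit: GBP 103,040.82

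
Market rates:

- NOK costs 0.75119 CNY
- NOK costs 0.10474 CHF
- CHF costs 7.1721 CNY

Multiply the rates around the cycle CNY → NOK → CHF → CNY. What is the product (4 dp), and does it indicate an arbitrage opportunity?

Around CNY → NOK → CHF → CNY: 1 ÷ 0.75119 × 0.10474 × 7.1721 = 1.000021
Product ≈ 1 (deviation 0.002%, within rounding noise).

1.0000 (no arbitrage)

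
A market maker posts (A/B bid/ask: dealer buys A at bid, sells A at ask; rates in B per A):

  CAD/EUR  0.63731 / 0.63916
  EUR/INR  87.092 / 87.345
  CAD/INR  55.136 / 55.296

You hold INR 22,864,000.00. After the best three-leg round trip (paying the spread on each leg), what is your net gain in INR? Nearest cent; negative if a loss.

Net profit: INR 86,253.76

Best loop INR → CAD → EUR → INR:
INR 22,864,000.00 ÷ 55.296 (buy CAD at ask) = CAD 413,483.80
CAD 413,483.80 × 0.63731 (sell CAD at bid) = EUR 263,517.36
EUR 263,517.36 × 87.092 (sell EUR at bid) = INR 22,950,253.76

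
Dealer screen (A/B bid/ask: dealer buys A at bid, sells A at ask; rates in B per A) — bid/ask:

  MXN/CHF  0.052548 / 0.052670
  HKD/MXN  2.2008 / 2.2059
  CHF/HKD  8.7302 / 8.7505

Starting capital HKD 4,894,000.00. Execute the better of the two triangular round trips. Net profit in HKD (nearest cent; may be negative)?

Best loop HKD → MXN → CHF → HKD:
HKD 4,894,000.00 × 2.2008 (sell HKD at bid) = MXN 10,770,715.20
MXN 10,770,715.20 × 0.052548 (sell MXN at bid) = CHF 565,979.54
CHF 565,979.54 × 8.7302 (sell CHF at bid) = HKD 4,941,114.60

Net profit: HKD 47,114.60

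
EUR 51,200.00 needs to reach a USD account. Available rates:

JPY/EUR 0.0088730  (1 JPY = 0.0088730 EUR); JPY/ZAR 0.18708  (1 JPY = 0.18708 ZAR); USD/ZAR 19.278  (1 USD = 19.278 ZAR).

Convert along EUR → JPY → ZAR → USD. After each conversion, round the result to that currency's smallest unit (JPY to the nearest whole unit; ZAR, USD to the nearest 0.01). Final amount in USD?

USD 55,997.01

EUR 51,200.00 ÷ 0.0088730 = JPY 5,770,314
JPY 5,770,314 × 0.18708 = ZAR 1,079,510.34
ZAR 1,079,510.34 ÷ 19.278 = USD 55,997.01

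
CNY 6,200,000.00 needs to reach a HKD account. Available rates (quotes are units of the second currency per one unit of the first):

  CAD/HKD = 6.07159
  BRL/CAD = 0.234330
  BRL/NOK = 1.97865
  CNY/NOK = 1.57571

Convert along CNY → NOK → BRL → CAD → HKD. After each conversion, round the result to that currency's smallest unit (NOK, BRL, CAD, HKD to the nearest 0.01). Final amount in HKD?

CNY 6,200,000.00 × 1.57571 = NOK 9,769,402.00
NOK 9,769,402.00 ÷ 1.97865 = BRL 4,937,407.83
BRL 4,937,407.83 × 0.234330 = CAD 1,156,982.78
CAD 1,156,982.78 × 6.07159 = HKD 7,024,725.08

HKD 7,024,725.08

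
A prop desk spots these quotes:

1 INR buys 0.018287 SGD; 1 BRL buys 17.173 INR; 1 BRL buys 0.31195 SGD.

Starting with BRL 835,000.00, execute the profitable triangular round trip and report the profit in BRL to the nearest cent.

Profitable loop is BRL → INR → SGD → BRL:
BRL 835,000.00 × 17.173 = INR 14,339,455.00
INR 14,339,455.00 × 0.018287 = SGD 262,225.61
SGD 262,225.61 ÷ 0.31195 = BRL 840,601.42
Profit = BRL 840,601.42 − BRL 835,000.00

Profit: BRL 5,601.42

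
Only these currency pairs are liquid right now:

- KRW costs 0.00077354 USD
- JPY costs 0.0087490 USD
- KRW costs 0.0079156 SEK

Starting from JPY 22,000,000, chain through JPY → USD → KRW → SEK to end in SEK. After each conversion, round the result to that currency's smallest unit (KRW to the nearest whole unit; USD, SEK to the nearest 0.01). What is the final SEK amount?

SEK 1,969,618.71

JPY 22,000,000 × 0.0087490 = USD 192,478.00
USD 192,478.00 ÷ 0.00077354 = KRW 248,827,469
KRW 248,827,469 × 0.0079156 = SEK 1,969,618.71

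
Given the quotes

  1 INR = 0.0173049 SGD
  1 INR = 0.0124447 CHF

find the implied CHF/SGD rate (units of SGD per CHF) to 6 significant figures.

CHF/SGD = 1.39054

1 CHF ÷ 0.0124447 = 80.3555 INR
80.3555 INR × 0.0173049 = 1.39054 SGD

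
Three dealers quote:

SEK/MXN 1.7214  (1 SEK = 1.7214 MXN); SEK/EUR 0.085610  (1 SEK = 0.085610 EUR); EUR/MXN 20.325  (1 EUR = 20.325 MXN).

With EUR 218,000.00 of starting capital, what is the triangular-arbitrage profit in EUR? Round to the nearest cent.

Profitable loop is EUR → MXN → SEK → EUR:
EUR 218,000.00 × 20.325 = MXN 4,430,850.00
MXN 4,430,850.00 ÷ 1.7214 = SEK 2,573,980.48
SEK 2,573,980.48 × 0.085610 = EUR 220,358.47
Profit = EUR 220,358.47 − EUR 218,000.00

Profit: EUR 2,358.47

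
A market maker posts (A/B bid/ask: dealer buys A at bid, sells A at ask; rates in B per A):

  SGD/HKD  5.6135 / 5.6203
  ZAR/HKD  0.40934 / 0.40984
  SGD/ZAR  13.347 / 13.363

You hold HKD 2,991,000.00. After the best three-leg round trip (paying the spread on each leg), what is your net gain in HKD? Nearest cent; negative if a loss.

Net profit: HKD 74,715.35

Best loop HKD → ZAR → SGD → HKD:
HKD 2,991,000.00 ÷ 0.40984 (buy ZAR at ask) = ZAR 7,297,969.94
ZAR 7,297,969.94 ÷ 13.363 (buy SGD at ask) = SGD 546,132.60
SGD 546,132.60 × 5.6135 (sell SGD at bid) = HKD 3,065,715.35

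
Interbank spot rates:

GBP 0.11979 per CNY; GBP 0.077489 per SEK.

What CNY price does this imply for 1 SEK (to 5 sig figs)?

1 SEK × 0.077489 = 0.077489 GBP
0.077489 GBP ÷ 0.11979 = 0.646874 CNY

SEK/CNY = 0.64687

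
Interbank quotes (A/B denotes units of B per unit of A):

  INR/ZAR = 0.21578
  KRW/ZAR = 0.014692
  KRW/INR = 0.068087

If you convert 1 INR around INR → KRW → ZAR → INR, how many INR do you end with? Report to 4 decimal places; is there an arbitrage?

Around INR → KRW → ZAR → INR: 1 ÷ 0.068087 × 0.014692 ÷ 0.21578 = 1.000013
Product ≈ 1 (deviation 0.001%, within rounding noise).

1.0000 (no arbitrage)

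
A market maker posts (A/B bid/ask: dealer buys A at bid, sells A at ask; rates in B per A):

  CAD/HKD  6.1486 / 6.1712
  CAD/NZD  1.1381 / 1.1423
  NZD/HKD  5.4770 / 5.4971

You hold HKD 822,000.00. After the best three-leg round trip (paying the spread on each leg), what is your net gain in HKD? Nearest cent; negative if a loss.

Net profit: HKD 8,281.50

Best loop HKD → CAD → NZD → HKD:
HKD 822,000.00 ÷ 6.1712 (buy CAD at ask) = CAD 133,199.38
CAD 133,199.38 × 1.1381 (sell CAD at bid) = NZD 151,594.21
NZD 151,594.21 × 5.4770 (sell NZD at bid) = HKD 830,281.50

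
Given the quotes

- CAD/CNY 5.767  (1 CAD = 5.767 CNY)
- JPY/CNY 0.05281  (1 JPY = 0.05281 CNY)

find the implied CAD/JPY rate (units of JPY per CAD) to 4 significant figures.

CAD/JPY = 109.2

1 CAD × 5.767 = 5.767 CNY
5.767 CNY ÷ 0.05281 = 109.203 JPY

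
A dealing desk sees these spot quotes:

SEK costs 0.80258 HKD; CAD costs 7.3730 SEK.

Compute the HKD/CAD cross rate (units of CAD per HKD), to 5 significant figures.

1 HKD ÷ 0.80258 = 1.24598 SEK
1.24598 SEK ÷ 7.3730 = 0.168993 CAD

HKD/CAD = 0.16899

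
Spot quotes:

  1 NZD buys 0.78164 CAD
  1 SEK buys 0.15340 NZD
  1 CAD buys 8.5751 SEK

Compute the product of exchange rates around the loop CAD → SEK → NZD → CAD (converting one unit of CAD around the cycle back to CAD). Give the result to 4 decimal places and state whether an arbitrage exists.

Around CAD → SEK → NZD → CAD: 1 × 8.5751 × 0.15340 × 0.78164 = 1.028185
Product > 1; profitable direction is CAD → SEK → NZD → CAD.

1.0282 (arbitrage exists)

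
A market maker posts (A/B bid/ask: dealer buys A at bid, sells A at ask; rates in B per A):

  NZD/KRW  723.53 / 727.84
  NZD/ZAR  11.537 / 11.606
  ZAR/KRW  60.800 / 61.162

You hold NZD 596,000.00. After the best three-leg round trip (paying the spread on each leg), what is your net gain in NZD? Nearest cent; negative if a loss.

Best loop NZD → KRW → ZAR → NZD:
NZD 596,000.00 × 723.53 (sell NZD at bid) = KRW 431,223,880
KRW 431,223,880 ÷ 61.162 (buy ZAR at ask) = ZAR 7,050,519.60
ZAR 7,050,519.60 ÷ 11.606 (buy NZD at ask) = NZD 607,489.20

Net profit: NZD 11,489.20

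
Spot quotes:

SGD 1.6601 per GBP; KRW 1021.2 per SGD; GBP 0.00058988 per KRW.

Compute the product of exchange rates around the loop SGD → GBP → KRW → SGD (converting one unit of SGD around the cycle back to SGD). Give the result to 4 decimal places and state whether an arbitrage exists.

Around SGD → GBP → KRW → SGD: 1 ÷ 1.6601 ÷ 0.00058988 ÷ 1021.2 = 0.999980
Product ≈ 1 (deviation 0.002%, within rounding noise).

1.0000 (no arbitrage)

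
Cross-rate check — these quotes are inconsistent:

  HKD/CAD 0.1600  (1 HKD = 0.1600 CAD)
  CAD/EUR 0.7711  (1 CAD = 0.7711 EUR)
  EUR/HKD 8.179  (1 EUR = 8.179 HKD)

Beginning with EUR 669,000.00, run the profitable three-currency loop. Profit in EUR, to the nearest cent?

Profit: EUR 6,082.75

Profitable loop is EUR → HKD → CAD → EUR:
EUR 669,000.00 × 8.179 = HKD 5,471,751.00
HKD 5,471,751.00 × 0.1600 = CAD 875,480.16
CAD 875,480.16 × 0.7711 = EUR 675,082.75
Profit = EUR 675,082.75 − EUR 669,000.00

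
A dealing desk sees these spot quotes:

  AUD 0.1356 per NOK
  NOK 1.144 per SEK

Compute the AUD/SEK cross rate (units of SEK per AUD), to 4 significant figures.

AUD/SEK = 6.446

1 AUD ÷ 0.1356 = 7.37463 NOK
7.37463 NOK ÷ 1.144 = 6.44636 SEK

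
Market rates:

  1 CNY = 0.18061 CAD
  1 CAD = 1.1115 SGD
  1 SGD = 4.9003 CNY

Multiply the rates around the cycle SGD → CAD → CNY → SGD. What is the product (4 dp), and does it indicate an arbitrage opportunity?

1.0165 (arbitrage exists)

Around SGD → CAD → CNY → SGD: 1 ÷ 1.1115 ÷ 0.18061 ÷ 4.9003 = 1.016544
Product > 1; profitable direction is SGD → CAD → CNY → SGD.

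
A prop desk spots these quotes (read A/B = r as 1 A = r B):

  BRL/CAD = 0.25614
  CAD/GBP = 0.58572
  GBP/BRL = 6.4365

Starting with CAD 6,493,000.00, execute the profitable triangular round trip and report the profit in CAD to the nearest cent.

Profit: CAD 231,007.21

Profitable loop is CAD → BRL → GBP → CAD:
CAD 6,493,000.00 ÷ 0.25614 = BRL 25,349,418.29
BRL 25,349,418.29 ÷ 6.4365 = GBP 3,938,385.50
GBP 3,938,385.50 ÷ 0.58572 = CAD 6,724,007.21
Profit = CAD 6,724,007.21 − CAD 6,493,000.00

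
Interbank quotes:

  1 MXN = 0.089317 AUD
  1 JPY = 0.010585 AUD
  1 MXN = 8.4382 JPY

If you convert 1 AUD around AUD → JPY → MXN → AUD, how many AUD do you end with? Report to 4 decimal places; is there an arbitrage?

1.0000 (no arbitrage)

Around AUD → JPY → MXN → AUD: 1 ÷ 0.010585 ÷ 8.4382 × 0.089317 = 0.999985
Product ≈ 1 (deviation 0.002%, within rounding noise).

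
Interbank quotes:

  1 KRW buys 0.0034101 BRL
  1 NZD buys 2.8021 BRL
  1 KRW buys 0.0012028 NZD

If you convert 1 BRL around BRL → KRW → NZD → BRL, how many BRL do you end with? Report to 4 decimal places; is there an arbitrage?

Around BRL → KRW → NZD → BRL: 1 ÷ 0.0034101 × 0.0012028 × 2.8021 = 0.988348
Product < 1; profitable direction is BRL → NZD → KRW → BRL.

0.9883 (arbitrage exists)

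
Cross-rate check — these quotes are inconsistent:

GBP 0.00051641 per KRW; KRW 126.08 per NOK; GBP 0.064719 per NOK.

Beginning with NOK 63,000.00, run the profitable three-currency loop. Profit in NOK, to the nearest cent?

Profitable loop is NOK → KRW → GBP → NOK:
NOK 63,000.00 × 126.08 = KRW 7,943,040
KRW 7,943,040 × 0.00051641 = GBP 4,101.87
GBP 4,101.87 ÷ 0.064719 = NOK 63,379.61
Profit = NOK 63,379.61 − NOK 63,000.00

Profit: NOK 379.61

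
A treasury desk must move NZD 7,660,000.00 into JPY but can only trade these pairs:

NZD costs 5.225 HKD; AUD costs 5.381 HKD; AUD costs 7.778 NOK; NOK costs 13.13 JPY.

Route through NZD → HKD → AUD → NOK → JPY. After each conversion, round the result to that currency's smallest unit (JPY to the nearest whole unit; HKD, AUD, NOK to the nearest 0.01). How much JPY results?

NZD 7,660,000.00 × 5.225 = HKD 40,023,500.00
HKD 40,023,500.00 ÷ 5.381 = AUD 7,437,929.75
AUD 7,437,929.75 × 7.778 = NOK 57,852,217.60
NOK 57,852,217.60 × 13.13 = JPY 759,599,617

JPY 759,599,617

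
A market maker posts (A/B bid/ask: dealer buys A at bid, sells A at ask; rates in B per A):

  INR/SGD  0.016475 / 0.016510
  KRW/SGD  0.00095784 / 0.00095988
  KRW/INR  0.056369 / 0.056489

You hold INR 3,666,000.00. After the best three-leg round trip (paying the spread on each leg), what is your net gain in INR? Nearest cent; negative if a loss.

Best loop INR → KRW → SGD → INR:
INR 3,666,000.00 ÷ 0.056489 (buy KRW at ask) = KRW 64,897,591
KRW 64,897,591 × 0.00095784 (sell KRW at bid) = SGD 62,161.51
SGD 62,161.51 ÷ 0.016510 (buy INR at ask) = INR 3,765,082.27

Net profit: INR 99,082.27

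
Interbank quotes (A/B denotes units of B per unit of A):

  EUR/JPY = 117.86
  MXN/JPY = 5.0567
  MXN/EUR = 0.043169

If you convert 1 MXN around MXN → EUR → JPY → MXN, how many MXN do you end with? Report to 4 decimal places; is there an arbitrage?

Around MXN → EUR → JPY → MXN: 1 × 0.043169 × 117.86 ÷ 5.0567 = 1.006170
Product > 1; profitable direction is MXN → EUR → JPY → MXN.

1.0062 (arbitrage exists)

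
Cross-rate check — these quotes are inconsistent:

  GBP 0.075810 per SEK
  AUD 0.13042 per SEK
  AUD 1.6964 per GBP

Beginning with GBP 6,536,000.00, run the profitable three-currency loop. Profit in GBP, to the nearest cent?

Profitable loop is GBP → SEK → AUD → GBP:
GBP 6,536,000.00 ÷ 0.075810 = SEK 86,215,538.85
SEK 86,215,538.85 × 0.13042 = AUD 11,244,230.58
AUD 11,244,230.58 ÷ 1.6964 = GBP 6,628,289.66
Profit = GBP 6,628,289.66 − GBP 6,536,000.00

Profit: GBP 92,289.66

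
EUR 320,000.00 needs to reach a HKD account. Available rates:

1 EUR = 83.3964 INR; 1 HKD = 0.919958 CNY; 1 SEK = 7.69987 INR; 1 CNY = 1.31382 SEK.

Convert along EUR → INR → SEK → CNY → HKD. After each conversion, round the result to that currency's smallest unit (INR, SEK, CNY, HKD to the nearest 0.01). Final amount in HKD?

HKD 2,867,543.53

EUR 320,000.00 × 83.3964 = INR 26,686,848.00
INR 26,686,848.00 ÷ 7.69987 = SEK 3,465,882.93
SEK 3,465,882.93 ÷ 1.31382 = CNY 2,638,019.61
CNY 2,638,019.61 ÷ 0.919958 = HKD 2,867,543.53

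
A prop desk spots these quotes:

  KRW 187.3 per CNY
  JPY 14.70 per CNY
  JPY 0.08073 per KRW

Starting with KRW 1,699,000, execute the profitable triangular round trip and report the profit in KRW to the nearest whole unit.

Profitable loop is KRW → JPY → CNY → KRW:
KRW 1,699,000 × 0.08073 = JPY 137,160
JPY 137,160 ÷ 14.70 = CNY 9,330.63
CNY 9,330.63 × 187.3 = KRW 1,747,627
Profit = KRW 1,747,627 − KRW 1,699,000

Profit: KRW 48,627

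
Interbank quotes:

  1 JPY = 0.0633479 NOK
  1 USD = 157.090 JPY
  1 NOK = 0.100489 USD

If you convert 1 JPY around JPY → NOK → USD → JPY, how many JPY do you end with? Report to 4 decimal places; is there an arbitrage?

1.0000 (no arbitrage)

Around JPY → NOK → USD → JPY: 1 × 0.0633479 × 0.100489 × 157.090 = 0.999998
Product ≈ 1 (deviation 0.000%, within rounding noise).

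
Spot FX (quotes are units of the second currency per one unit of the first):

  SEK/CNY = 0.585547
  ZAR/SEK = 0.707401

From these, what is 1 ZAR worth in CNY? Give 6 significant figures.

1 ZAR × 0.707401 = 0.707401 SEK
0.707401 SEK × 0.585547 = 0.414217 CNY

ZAR/CNY = 0.414217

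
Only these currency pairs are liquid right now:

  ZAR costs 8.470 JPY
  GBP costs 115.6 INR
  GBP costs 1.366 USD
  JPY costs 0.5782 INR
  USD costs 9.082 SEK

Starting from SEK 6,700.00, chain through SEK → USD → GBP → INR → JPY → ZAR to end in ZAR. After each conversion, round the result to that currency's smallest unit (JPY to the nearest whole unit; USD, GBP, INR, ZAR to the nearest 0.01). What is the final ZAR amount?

SEK 6,700.00 ÷ 9.082 = USD 737.72
USD 737.72 ÷ 1.366 = GBP 540.06
GBP 540.06 × 115.6 = INR 62,430.94
INR 62,430.94 ÷ 0.5782 = JPY 107,975
JPY 107,975 ÷ 8.470 = ZAR 12,747.93

ZAR 12,747.93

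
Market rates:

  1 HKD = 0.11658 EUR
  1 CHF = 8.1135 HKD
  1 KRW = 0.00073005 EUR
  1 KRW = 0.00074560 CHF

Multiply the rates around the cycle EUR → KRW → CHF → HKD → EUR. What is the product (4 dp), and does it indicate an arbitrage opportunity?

0.9660 (arbitrage exists)

Around EUR → KRW → CHF → HKD → EUR: 1 ÷ 0.00073005 × 0.00074560 × 8.1135 × 0.11658 = 0.966019
Product < 1; profitable direction is EUR → HKD → CHF → KRW → EUR.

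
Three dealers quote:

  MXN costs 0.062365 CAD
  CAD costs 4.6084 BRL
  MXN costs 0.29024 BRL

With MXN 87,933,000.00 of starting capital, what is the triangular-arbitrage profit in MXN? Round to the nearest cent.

Profitable loop is MXN → BRL → CAD → MXN:
MXN 87,933,000.00 × 0.29024 = BRL 25,521,673.92
BRL 25,521,673.92 ÷ 4.6084 = CAD 5,538,076.97
CAD 5,538,076.97 ÷ 0.062365 = MXN 88,801,041.81
Profit = MXN 88,801,041.81 − MXN 87,933,000.00

Profit: MXN 868,041.81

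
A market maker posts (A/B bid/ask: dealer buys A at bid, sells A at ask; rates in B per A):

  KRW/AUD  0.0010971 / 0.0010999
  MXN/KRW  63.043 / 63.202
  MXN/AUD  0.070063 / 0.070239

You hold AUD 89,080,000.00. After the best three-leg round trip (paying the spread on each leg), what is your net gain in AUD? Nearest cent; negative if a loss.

Best loop AUD → KRW → MXN → AUD:
AUD 89,080,000.00 ÷ 0.0010999 (buy KRW at ask) = KRW 80,989,180,835
KRW 80,989,180,835 ÷ 63.202 (buy MXN at ask) = MXN 1,281,433,828.59
MXN 1,281,433,828.59 × 0.070063 (sell MXN at bid) = AUD 89,781,098.33

Net profit: AUD 701,098.33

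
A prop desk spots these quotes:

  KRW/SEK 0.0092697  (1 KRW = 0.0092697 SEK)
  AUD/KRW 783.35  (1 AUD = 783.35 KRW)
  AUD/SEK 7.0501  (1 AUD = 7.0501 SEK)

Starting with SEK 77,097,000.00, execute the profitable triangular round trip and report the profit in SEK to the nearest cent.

Profit: SEK 2,310,903.26

Profitable loop is SEK → AUD → KRW → SEK:
SEK 77,097,000.00 ÷ 7.0501 = AUD 10,935,589.57
AUD 10,935,589.57 × 783.35 = KRW 8,566,394,087
KRW 8,566,394,087 × 0.0092697 = SEK 79,407,903.26
Profit = SEK 79,407,903.26 − SEK 77,097,000.00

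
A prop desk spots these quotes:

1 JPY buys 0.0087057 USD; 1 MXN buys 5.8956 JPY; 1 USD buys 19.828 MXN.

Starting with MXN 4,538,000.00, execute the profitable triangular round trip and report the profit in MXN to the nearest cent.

Profitable loop is MXN → JPY → USD → MXN:
MXN 4,538,000.00 × 5.8956 = JPY 26,754,233
JPY 26,754,233 × 0.0087057 = USD 232,914.32
USD 232,914.32 × 19.828 = MXN 4,618,225.23
Profit = MXN 4,618,225.23 − MXN 4,538,000.00

Profit: MXN 80,225.23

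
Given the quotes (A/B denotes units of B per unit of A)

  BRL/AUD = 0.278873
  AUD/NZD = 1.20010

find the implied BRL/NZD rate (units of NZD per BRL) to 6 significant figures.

1 BRL × 0.278873 = 0.278873 AUD
0.278873 AUD × 1.20010 = 0.334675 NZD

BRL/NZD = 0.334675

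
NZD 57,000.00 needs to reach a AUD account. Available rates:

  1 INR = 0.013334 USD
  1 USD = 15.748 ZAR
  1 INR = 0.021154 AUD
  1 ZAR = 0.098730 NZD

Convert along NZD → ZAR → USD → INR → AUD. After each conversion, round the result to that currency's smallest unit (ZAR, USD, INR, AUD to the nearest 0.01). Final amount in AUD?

AUD 58,161.06

NZD 57,000.00 ÷ 0.098730 = ZAR 577,332.12
ZAR 577,332.12 ÷ 15.748 = USD 36,660.66
USD 36,660.66 ÷ 0.013334 = INR 2,749,412.03
INR 2,749,412.03 × 0.021154 = AUD 58,161.06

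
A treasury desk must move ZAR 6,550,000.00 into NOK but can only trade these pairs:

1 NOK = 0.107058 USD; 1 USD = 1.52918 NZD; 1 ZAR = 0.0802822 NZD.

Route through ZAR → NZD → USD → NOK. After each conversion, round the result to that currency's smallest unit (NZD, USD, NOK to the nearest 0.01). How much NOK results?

ZAR 6,550,000.00 × 0.0802822 = NZD 525,848.41
NZD 525,848.41 ÷ 1.52918 = USD 343,876.07
USD 343,876.07 ÷ 0.107058 = NOK 3,212,053.93

NOK 3,212,053.93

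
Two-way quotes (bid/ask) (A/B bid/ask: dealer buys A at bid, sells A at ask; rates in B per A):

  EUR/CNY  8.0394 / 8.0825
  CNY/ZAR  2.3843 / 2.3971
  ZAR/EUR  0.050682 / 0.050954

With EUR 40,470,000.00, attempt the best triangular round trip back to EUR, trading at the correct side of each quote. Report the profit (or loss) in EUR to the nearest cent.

Best loop EUR → ZAR → CNY → EUR:
EUR 40,470,000.00 ÷ 0.050954 (buy ZAR at ask) = ZAR 794,245,790.32
ZAR 794,245,790.32 ÷ 2.3971 (buy CNY at ask) = CNY 331,336,110.43
CNY 331,336,110.43 ÷ 8.0825 (buy EUR at ask) = EUR 40,994,260.49

Net profit: EUR 524,260.49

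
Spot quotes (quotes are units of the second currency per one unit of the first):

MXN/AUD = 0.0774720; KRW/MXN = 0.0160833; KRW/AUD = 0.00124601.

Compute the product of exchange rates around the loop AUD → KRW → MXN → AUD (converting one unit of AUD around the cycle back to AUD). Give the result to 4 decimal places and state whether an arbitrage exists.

1.0000 (no arbitrage)

Around AUD → KRW → MXN → AUD: 1 ÷ 0.00124601 × 0.0160833 × 0.0774720 = 0.999996
Product ≈ 1 (deviation 0.000%, within rounding noise).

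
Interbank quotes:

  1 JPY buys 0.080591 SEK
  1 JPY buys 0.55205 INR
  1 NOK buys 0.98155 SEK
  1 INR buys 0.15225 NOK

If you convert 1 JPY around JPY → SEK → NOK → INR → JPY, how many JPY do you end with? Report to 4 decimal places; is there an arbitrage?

0.9769 (arbitrage exists)

Around JPY → SEK → NOK → INR → JPY: 1 × 0.080591 ÷ 0.98155 ÷ 0.15225 ÷ 0.55205 = 0.976874
Product < 1; profitable direction is JPY → INR → NOK → SEK → JPY.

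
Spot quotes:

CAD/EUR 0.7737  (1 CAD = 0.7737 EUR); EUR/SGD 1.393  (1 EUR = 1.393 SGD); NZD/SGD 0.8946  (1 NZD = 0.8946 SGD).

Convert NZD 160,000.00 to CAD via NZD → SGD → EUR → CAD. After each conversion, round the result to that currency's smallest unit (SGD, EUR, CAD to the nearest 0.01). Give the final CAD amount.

NZD 160,000.00 × 0.8946 = SGD 143,136.00
SGD 143,136.00 ÷ 1.393 = EUR 102,753.77
EUR 102,753.77 ÷ 0.7737 = CAD 132,808.28

CAD 132,808.28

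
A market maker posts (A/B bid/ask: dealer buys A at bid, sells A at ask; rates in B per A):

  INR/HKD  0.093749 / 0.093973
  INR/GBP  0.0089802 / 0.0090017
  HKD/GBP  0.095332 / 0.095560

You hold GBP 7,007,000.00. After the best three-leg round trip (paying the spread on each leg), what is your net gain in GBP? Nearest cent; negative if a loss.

Best loop GBP → HKD → INR → GBP:
GBP 7,007,000.00 ÷ 0.095560 (buy HKD at ask) = HKD 73,325,659.27
HKD 73,325,659.27 ÷ 0.093973 (buy INR at ask) = INR 780,284,329.24
INR 780,284,329.24 × 0.0089802 (sell INR at bid) = GBP 7,007,109.33

Net profit: GBP 109.33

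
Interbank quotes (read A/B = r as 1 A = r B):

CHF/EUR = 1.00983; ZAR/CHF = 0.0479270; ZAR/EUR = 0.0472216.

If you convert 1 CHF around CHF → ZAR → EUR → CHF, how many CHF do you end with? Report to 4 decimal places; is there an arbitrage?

0.9757 (arbitrage exists)

Around CHF → ZAR → EUR → CHF: 1 ÷ 0.0479270 × 0.0472216 ÷ 1.00983 = 0.975691
Product < 1; profitable direction is CHF → EUR → ZAR → CHF.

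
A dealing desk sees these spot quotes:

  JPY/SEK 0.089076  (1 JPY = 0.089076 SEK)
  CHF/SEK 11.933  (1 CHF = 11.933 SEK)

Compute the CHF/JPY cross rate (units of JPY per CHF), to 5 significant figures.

CHF/JPY = 133.96

1 CHF × 11.933 = 11.933 SEK
11.933 SEK ÷ 0.089076 = 133.964 JPY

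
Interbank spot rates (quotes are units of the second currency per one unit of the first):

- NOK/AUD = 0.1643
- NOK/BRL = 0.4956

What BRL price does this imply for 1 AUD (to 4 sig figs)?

1 AUD ÷ 0.1643 = 6.08643 NOK
6.08643 NOK × 0.4956 = 3.01643 BRL

AUD/BRL = 3.016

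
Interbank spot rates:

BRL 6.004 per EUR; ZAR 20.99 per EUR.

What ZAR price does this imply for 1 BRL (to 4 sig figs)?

1 BRL ÷ 6.004 = 0.166556 EUR
0.166556 EUR × 20.99 = 3.496 ZAR

BRL/ZAR = 3.496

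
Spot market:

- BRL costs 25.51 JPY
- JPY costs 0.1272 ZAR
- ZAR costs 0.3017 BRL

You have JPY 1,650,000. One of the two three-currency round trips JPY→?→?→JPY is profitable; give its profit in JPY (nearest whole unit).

Profit: JPY 35,431

Profitable loop is JPY → BRL → ZAR → JPY:
JPY 1,650,000 ÷ 25.51 = BRL 64,680.52
BRL 64,680.52 ÷ 0.3017 = ZAR 214,386.87
ZAR 214,386.87 ÷ 0.1272 = JPY 1,685,431
Profit = JPY 1,685,431 − JPY 1,650,000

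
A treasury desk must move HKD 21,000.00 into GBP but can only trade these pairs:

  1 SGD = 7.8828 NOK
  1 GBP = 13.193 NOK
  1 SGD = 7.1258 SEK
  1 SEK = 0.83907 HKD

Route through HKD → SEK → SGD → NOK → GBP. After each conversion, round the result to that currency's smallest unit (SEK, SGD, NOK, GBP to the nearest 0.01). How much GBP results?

GBP 2,098.58

HKD 21,000.00 ÷ 0.83907 = SEK 25,027.71
SEK 25,027.71 ÷ 7.1258 = SGD 3,512.27
SGD 3,512.27 × 7.8828 = NOK 27,686.52
NOK 27,686.52 ÷ 13.193 = GBP 2,098.58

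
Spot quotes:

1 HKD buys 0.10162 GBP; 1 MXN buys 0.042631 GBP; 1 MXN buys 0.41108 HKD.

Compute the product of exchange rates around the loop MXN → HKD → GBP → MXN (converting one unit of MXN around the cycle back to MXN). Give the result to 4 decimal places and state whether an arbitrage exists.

Around MXN → HKD → GBP → MXN: 1 × 0.41108 × 0.10162 ÷ 0.042631 = 0.979896
Product < 1; profitable direction is MXN → GBP → HKD → MXN.

0.9799 (arbitrage exists)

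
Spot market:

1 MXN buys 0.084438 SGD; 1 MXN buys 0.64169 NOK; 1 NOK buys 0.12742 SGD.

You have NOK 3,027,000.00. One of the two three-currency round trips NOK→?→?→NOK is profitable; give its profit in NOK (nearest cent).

Profit: NOK 98,989.30

Profitable loop is NOK → MXN → SGD → NOK:
NOK 3,027,000.00 ÷ 0.64169 = MXN 4,717,231.06
MXN 4,717,231.06 × 0.084438 = SGD 398,313.56
SGD 398,313.56 ÷ 0.12742 = NOK 3,125,989.30
Profit = NOK 3,125,989.30 − NOK 3,027,000.00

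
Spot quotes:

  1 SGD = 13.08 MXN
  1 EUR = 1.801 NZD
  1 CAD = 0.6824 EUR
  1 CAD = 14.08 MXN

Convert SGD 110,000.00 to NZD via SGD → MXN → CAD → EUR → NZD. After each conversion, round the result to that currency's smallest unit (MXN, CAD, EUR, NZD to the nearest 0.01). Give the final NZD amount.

SGD 110,000.00 × 13.08 = MXN 1,438,800.00
MXN 1,438,800.00 ÷ 14.08 = CAD 102,187.50
CAD 102,187.50 × 0.6824 = EUR 69,732.75
EUR 69,732.75 × 1.801 = NZD 125,588.68

NZD 125,588.68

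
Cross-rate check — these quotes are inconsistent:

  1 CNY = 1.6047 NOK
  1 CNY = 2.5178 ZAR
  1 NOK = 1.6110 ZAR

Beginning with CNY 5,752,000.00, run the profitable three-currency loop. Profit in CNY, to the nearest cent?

Profitable loop is CNY → NOK → ZAR → CNY:
CNY 5,752,000.00 × 1.6047 = NOK 9,230,234.40
NOK 9,230,234.40 × 1.6110 = ZAR 14,869,907.62
ZAR 14,869,907.62 ÷ 2.5178 = CNY 5,905,912.95
Profit = CNY 5,905,912.95 − CNY 5,752,000.00

Profit: CNY 153,912.95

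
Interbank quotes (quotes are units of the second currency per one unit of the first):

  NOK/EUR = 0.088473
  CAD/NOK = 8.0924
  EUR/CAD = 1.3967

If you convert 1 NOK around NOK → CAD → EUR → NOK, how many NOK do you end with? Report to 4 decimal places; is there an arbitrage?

Around NOK → CAD → EUR → NOK: 1 ÷ 8.0924 ÷ 1.3967 ÷ 0.088473 = 1.000020
Product ≈ 1 (deviation 0.002%, within rounding noise).

1.0000 (no arbitrage)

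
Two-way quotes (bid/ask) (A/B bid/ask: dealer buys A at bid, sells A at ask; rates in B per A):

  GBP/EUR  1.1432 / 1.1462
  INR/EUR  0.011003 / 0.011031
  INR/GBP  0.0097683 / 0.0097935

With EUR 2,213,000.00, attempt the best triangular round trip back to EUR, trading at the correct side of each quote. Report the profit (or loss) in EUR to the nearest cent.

Best loop EUR → INR → GBP → EUR:
EUR 2,213,000.00 ÷ 0.011031 (buy INR at ask) = INR 200,616,444.57
INR 200,616,444.57 × 0.0097683 (sell INR at bid) = GBP 1,959,681.62
GBP 1,959,681.62 × 1.1432 (sell GBP at bid) = EUR 2,240,308.02

Net profit: EUR 27,308.02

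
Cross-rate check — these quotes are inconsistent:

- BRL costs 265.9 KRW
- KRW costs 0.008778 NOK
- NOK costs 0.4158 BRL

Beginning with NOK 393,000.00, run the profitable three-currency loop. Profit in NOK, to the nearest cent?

Profitable loop is NOK → KRW → BRL → NOK:
NOK 393,000.00 ÷ 0.008778 = KRW 44,771,018
KRW 44,771,018 ÷ 265.9 = BRL 168,375.40
BRL 168,375.40 ÷ 0.4158 = NOK 404,943.24
Profit = NOK 404,943.24 − NOK 393,000.00

Profit: NOK 11,943.24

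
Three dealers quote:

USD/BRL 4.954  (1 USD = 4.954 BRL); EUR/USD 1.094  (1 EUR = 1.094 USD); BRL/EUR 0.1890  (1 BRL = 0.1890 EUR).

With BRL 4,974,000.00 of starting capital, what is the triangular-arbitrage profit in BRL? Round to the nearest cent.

Profitable loop is BRL → EUR → USD → BRL:
BRL 4,974,000.00 × 0.1890 = EUR 940,086.00
EUR 940,086.00 × 1.094 = USD 1,028,454.08
USD 1,028,454.08 × 4.954 = BRL 5,094,961.53
Profit = BRL 5,094,961.53 − BRL 4,974,000.00

Profit: BRL 120,961.53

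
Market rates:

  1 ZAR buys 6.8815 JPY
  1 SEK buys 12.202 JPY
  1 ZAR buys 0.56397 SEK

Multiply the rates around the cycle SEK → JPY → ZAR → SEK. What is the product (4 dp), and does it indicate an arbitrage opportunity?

Around SEK → JPY → ZAR → SEK: 1 × 12.202 ÷ 6.8815 × 0.56397 = 1.000009
Product ≈ 1 (deviation 0.001%, within rounding noise).

1.0000 (no arbitrage)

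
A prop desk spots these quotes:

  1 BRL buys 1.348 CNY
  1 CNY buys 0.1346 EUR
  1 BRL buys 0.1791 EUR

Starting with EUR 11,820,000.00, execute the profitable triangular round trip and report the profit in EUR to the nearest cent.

Profit: EUR 154,484.96

Profitable loop is EUR → BRL → CNY → EUR:
EUR 11,820,000.00 ÷ 0.1791 = BRL 65,996,649.92
BRL 65,996,649.92 × 1.348 = CNY 88,963,484.09
CNY 88,963,484.09 × 0.1346 = EUR 11,974,484.96
Profit = EUR 11,974,484.96 − EUR 11,820,000.00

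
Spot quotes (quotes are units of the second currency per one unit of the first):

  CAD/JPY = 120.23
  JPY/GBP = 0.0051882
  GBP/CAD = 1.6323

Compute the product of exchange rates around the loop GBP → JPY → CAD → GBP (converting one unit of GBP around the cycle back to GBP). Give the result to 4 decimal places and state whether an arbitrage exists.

0.9821 (arbitrage exists)

Around GBP → JPY → CAD → GBP: 1 ÷ 0.0051882 ÷ 120.23 ÷ 1.6323 = 0.982133
Product < 1; profitable direction is GBP → CAD → JPY → GBP.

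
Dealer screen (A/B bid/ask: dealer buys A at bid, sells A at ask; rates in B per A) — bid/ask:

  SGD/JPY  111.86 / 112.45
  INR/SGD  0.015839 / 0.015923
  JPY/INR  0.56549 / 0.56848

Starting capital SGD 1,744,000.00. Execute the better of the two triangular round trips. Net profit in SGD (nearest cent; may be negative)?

Net profit: SGD 3,326.18

Best loop SGD → JPY → INR → SGD:
SGD 1,744,000.00 × 111.86 (sell SGD at bid) = JPY 195,083,840
JPY 195,083,840 × 0.56549 (sell JPY at bid) = INR 110,317,960.68
INR 110,317,960.68 × 0.015839 (sell INR at bid) = SGD 1,747,326.18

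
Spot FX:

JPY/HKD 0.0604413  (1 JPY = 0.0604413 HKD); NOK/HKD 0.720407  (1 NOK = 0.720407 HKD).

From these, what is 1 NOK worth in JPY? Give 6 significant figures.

1 NOK × 0.720407 = 0.720407 HKD
0.720407 HKD ÷ 0.0604413 = 11.9191 JPY

NOK/JPY = 11.9191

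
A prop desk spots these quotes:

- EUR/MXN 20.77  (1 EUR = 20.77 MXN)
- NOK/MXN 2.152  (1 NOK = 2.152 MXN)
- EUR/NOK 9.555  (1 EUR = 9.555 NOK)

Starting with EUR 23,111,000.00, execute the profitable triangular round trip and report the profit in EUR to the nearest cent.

Profitable loop is EUR → MXN → NOK → EUR:
EUR 23,111,000.00 × 20.77 = MXN 480,015,470.00
MXN 480,015,470.00 ÷ 2.152 = NOK 223,055,515.80
NOK 223,055,515.80 ÷ 9.555 = EUR 23,344,376.33
Profit = EUR 23,344,376.33 − EUR 23,111,000.00

Profit: EUR 233,376.33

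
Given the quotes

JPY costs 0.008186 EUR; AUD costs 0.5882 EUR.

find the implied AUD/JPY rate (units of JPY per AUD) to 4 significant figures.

AUD/JPY = 71.85

1 AUD × 0.5882 = 0.5882 EUR
0.5882 EUR ÷ 0.008186 = 71.8544 JPY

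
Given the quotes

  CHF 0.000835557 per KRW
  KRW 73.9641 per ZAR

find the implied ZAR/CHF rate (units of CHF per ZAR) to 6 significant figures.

ZAR/CHF = 0.0618012

1 ZAR × 73.9641 = 73.9641 KRW
73.9641 KRW × 0.000835557 = 0.0618012 CHF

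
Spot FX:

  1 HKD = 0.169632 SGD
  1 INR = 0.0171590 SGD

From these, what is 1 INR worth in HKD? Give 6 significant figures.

INR/HKD = 0.101154

1 INR × 0.0171590 = 0.017159 SGD
0.017159 SGD ÷ 0.169632 = 0.101154 HKD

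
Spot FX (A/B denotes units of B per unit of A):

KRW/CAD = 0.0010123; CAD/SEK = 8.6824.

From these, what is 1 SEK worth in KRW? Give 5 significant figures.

1 SEK ÷ 8.6824 = 0.115176 CAD
0.115176 CAD ÷ 0.0010123 = 113.776 KRW

SEK/KRW = 113.78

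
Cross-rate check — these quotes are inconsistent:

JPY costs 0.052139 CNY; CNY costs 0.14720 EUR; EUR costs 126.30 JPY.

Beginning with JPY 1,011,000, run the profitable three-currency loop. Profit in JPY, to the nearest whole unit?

Profit: JPY 31,983

Profitable loop is JPY → EUR → CNY → JPY:
JPY 1,011,000 ÷ 126.30 = EUR 8,004.75
EUR 8,004.75 ÷ 0.14720 = CNY 54,380.10
CNY 54,380.10 ÷ 0.052139 = JPY 1,042,983
Profit = JPY 1,042,983 − JPY 1,011,000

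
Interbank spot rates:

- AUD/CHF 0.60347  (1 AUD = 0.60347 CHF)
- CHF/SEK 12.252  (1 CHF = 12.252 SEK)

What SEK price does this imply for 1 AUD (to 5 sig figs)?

1 AUD × 0.60347 = 0.60347 CHF
0.60347 CHF × 12.252 = 7.39371 SEK

AUD/SEK = 7.3937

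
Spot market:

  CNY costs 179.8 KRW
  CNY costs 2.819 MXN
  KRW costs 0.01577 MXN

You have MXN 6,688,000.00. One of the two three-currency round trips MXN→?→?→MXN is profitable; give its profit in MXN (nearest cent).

Profit: MXN 39,017.68

Profitable loop is MXN → CNY → KRW → MXN:
MXN 6,688,000.00 ÷ 2.819 = CNY 2,372,472.51
CNY 2,372,472.51 × 179.8 = KRW 426,570,557
KRW 426,570,557 × 0.01577 = MXN 6,727,017.68
Profit = MXN 6,727,017.68 − MXN 6,688,000.00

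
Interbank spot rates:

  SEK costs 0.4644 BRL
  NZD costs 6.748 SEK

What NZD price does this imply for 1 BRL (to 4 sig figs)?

BRL/NZD = 0.3191

1 BRL ÷ 0.4644 = 2.15332 SEK
2.15332 SEK ÷ 6.748 = 0.319104 NZD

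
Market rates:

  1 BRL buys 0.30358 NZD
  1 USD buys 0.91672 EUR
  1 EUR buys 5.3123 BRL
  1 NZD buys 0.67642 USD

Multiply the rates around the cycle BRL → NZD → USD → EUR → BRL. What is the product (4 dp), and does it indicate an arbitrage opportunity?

Around BRL → NZD → USD → EUR → BRL: 1 × 0.30358 × 0.67642 × 0.91672 × 5.3123 = 1.000020
Product ≈ 1 (deviation 0.002%, within rounding noise).

1.0000 (no arbitrage)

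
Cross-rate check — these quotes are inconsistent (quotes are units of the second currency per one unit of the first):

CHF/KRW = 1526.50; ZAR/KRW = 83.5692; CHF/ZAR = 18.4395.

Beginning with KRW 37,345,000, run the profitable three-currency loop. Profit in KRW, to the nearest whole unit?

Profitable loop is KRW → CHF → ZAR → KRW:
KRW 37,345,000 ÷ 1526.50 = CHF 24,464.46
CHF 24,464.46 × 18.4395 = ZAR 451,112.43
ZAR 451,112.43 × 83.5692 = KRW 37,699,105
Profit = KRW 37,699,105 − KRW 37,345,000

Profit: KRW 354,105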